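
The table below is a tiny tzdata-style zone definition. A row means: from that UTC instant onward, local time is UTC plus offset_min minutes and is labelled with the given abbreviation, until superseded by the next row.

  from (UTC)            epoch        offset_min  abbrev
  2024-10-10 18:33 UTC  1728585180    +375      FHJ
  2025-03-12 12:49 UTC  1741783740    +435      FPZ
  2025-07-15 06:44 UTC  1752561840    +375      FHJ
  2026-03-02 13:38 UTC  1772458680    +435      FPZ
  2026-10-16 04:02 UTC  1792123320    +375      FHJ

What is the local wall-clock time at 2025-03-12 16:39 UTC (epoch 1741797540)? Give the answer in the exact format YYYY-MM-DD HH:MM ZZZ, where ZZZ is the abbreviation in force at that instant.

Query: 2025-03-12 16:39 UTC
Rule 2/5 (FPZ, +07:15): 2025-03-12 12:49 UTC ≤ query < 2025-07-15 06:44 UTC
16·60 + 39 + 435 = 1434 min
1434 = 0·1440 + 1434; 1434 = 23·60 + 54 → 23:54, same day
→ 2025-03-12 23:54 FPZ

2025-03-12 23:54 FPZ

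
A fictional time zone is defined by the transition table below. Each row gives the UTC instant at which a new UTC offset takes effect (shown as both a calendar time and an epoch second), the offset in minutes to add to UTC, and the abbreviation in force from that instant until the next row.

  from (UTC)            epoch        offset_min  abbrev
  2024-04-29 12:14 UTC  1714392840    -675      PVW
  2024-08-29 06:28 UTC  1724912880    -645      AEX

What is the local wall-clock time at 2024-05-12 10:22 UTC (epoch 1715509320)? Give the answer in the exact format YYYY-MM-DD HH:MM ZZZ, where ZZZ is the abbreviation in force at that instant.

Query: 2024-05-12 10:22 UTC
Rule 1/2 (PVW, -11:15): 2024-04-29 12:14 UTC ≤ query < 2024-08-29 06:28 UTC
10·60 + 22 - 675 = -53 min
-53 = -1·1440 + 1387; 1387 = 23·60 + 7 → 23:07, 2024-05-12 - 1 day = 2024-05-11
→ 2024-05-11 23:07 PVW

2024-05-11 23:07 PVW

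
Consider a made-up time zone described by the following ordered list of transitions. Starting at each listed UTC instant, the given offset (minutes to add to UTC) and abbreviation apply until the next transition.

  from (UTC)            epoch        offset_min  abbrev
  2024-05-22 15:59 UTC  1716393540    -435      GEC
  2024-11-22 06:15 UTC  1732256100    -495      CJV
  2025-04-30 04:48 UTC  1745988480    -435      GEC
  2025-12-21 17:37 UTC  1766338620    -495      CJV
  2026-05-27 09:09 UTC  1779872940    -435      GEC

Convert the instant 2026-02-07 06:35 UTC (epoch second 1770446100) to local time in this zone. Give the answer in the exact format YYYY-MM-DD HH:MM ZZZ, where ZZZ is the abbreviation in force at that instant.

2026-02-06 22:20 CJV

Query: 2026-02-07 06:35 UTC
Rule 4/5 (CJV, -08:15): 2025-12-21 17:37 UTC ≤ query < 2026-05-27 09:09 UTC
6·60 + 35 - 495 = -100 min
-100 = -1·1440 + 1340; 1340 = 22·60 + 20 → 22:20, 2026-02-07 - 1 day = 2026-02-06
→ 2026-02-06 22:20 CJV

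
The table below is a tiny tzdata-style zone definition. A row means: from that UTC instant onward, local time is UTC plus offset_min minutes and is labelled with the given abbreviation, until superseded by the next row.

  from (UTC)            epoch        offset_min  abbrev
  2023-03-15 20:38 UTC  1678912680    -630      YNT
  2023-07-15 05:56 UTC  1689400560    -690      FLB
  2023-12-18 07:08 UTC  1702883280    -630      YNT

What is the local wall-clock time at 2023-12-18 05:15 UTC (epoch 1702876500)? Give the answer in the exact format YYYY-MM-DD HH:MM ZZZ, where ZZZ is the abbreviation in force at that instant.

Query: 2023-12-18 05:15 UTC
Rule 2/3 (FLB, -11:30): 2023-07-15 05:56 UTC ≤ query < 2023-12-18 07:08 UTC
5·60 + 15 - 690 = -375 min
-375 = -1·1440 + 1065; 1065 = 17·60 + 45 → 17:45, 2023-12-18 - 1 day = 2023-12-17
→ 2023-12-17 17:45 FLB

2023-12-17 17:45 FLB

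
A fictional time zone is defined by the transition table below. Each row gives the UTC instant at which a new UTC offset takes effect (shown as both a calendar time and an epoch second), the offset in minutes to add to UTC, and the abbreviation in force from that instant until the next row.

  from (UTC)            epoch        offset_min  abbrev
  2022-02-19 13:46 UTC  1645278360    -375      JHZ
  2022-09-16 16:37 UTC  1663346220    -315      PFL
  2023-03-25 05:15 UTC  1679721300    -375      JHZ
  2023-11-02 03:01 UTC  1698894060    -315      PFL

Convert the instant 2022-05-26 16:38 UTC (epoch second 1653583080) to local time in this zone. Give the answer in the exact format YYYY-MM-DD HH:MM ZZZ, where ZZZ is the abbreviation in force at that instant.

Query: 2022-05-26 16:38 UTC
Rule 1/4 (JHZ, -06:15): 2022-02-19 13:46 UTC ≤ query < 2022-09-16 16:37 UTC
16·60 + 38 - 375 = 623 min
623 = 0·1440 + 623; 623 = 10·60 + 23 → 10:23, same day
→ 2022-05-26 10:23 JHZ

2022-05-26 10:23 JHZ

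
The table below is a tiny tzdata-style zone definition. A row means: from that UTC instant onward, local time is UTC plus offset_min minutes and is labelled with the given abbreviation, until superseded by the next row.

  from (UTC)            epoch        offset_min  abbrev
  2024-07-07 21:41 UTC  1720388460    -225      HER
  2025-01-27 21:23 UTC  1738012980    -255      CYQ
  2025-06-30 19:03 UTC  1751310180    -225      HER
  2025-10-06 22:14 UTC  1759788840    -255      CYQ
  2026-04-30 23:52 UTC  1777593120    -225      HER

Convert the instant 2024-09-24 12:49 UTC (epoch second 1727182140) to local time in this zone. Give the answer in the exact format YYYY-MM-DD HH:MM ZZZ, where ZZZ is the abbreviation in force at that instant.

2024-09-24 09:04 HER

Query: 2024-09-24 12:49 UTC
Rule 1/5 (HER, -03:45): 2024-07-07 21:41 UTC ≤ query < 2025-01-27 21:23 UTC
12·60 + 49 - 225 = 544 min
544 = 0·1440 + 544; 544 = 9·60 + 4 → 09:04, same day
→ 2024-09-24 09:04 HER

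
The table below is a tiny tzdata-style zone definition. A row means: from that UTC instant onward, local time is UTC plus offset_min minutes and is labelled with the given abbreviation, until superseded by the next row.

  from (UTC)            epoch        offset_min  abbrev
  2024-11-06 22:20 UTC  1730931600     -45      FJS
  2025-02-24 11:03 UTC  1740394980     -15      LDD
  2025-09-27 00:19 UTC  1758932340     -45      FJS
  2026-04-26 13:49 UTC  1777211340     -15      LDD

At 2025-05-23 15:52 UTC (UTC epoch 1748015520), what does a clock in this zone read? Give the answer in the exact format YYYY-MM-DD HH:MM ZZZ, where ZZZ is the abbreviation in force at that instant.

Query: 2025-05-23 15:52 UTC
Rule 2/4 (LDD, -00:15): 2025-02-24 11:03 UTC ≤ query < 2025-09-27 00:19 UTC
15·60 + 52 - 15 = 937 min
937 = 0·1440 + 937; 937 = 15·60 + 37 → 15:37, same day
→ 2025-05-23 15:37 LDD

2025-05-23 15:37 LDD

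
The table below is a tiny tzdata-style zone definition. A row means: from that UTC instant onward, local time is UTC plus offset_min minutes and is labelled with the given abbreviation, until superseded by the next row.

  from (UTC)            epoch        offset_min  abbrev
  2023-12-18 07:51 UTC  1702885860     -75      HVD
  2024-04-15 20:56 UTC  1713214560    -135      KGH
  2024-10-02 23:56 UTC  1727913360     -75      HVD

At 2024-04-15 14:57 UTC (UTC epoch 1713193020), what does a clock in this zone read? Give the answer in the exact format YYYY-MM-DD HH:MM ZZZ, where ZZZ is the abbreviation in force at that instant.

2024-04-15 13:42 HVD

Query: 2024-04-15 14:57 UTC
Rule 1/3 (HVD, -01:15): 2023-12-18 07:51 UTC ≤ query < 2024-04-15 20:56 UTC
14·60 + 57 - 75 = 822 min
822 = 0·1440 + 822; 822 = 13·60 + 42 → 13:42, same day
→ 2024-04-15 13:42 HVD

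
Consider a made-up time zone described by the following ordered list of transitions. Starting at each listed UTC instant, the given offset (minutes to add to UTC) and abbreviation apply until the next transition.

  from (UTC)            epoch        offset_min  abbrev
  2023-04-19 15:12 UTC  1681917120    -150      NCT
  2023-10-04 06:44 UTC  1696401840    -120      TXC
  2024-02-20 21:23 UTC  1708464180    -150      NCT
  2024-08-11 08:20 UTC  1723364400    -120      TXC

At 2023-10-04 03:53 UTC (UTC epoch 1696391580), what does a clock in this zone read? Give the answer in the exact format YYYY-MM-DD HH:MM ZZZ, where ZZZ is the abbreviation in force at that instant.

2023-10-04 01:23 NCT

Query: 2023-10-04 03:53 UTC
Rule 1/4 (NCT, -02:30): 2023-04-19 15:12 UTC ≤ query < 2023-10-04 06:44 UTC
3·60 + 53 - 150 = 83 min
83 = 0·1440 + 83; 83 = 1·60 + 23 → 01:23, same day
→ 2023-10-04 01:23 NCT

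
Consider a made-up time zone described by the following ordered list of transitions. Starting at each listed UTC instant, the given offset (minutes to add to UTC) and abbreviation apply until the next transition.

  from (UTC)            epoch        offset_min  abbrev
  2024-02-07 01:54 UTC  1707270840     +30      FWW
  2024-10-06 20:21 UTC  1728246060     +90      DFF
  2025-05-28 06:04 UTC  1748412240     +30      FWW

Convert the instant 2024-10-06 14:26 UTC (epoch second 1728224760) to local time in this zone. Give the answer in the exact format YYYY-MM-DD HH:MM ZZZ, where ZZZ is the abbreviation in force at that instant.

2024-10-06 14:56 FWW

Query: 2024-10-06 14:26 UTC
Rule 1/3 (FWW, +00:30): 2024-02-07 01:54 UTC ≤ query < 2024-10-06 20:21 UTC
14·60 + 26 + 30 = 896 min
896 = 0·1440 + 896; 896 = 14·60 + 56 → 14:56, same day
→ 2024-10-06 14:56 FWW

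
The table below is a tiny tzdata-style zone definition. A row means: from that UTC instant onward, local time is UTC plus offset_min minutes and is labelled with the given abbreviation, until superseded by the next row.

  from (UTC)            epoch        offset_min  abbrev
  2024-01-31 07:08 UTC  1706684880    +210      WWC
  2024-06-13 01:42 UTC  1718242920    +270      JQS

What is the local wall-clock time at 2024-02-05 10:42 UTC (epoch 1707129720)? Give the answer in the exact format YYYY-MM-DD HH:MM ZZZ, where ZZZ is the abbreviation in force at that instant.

Query: 2024-02-05 10:42 UTC
Rule 1/2 (WWC, +03:30): 2024-01-31 07:08 UTC ≤ query < 2024-06-13 01:42 UTC
10·60 + 42 + 210 = 852 min
852 = 0·1440 + 852; 852 = 14·60 + 12 → 14:12, same day
→ 2024-02-05 14:12 WWC

2024-02-05 14:12 WWC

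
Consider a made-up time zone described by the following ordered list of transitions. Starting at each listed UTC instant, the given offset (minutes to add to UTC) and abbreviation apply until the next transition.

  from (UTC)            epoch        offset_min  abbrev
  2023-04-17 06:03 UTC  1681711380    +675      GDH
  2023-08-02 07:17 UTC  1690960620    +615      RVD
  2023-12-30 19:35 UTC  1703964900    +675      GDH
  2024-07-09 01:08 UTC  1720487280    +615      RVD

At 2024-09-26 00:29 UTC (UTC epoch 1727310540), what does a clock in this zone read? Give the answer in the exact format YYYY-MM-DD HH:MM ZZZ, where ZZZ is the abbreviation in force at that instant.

Query: 2024-09-26 00:29 UTC
Rule 4/4 (RVD, +10:15): 2024-07-09 01:08 UTC ≤ query < +∞
0·60 + 29 + 615 = 644 min
644 = 0·1440 + 644; 644 = 10·60 + 44 → 10:44, same day
→ 2024-09-26 10:44 RVD

2024-09-26 10:44 RVD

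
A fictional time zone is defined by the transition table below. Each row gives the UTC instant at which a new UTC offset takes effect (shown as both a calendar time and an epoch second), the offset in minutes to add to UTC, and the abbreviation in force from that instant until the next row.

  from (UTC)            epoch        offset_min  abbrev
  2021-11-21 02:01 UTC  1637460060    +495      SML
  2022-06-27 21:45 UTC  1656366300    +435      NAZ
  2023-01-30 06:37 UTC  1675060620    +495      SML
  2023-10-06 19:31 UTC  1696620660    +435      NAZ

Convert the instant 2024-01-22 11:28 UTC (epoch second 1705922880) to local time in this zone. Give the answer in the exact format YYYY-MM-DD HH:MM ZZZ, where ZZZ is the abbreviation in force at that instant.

Query: 2024-01-22 11:28 UTC
Rule 4/4 (NAZ, +07:15): 2023-10-06 19:31 UTC ≤ query < +∞
11·60 + 28 + 435 = 1123 min
1123 = 0·1440 + 1123; 1123 = 18·60 + 43 → 18:43, same day
→ 2024-01-22 18:43 NAZ

2024-01-22 18:43 NAZ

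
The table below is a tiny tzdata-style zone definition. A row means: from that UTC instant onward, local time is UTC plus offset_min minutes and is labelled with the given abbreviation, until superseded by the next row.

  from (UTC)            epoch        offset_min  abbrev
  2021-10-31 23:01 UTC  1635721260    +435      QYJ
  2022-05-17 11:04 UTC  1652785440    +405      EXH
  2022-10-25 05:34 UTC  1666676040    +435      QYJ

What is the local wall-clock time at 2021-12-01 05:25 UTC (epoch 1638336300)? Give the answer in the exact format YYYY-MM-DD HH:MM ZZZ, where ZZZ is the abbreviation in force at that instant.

Query: 2021-12-01 05:25 UTC
Rule 1/3 (QYJ, +07:15): 2021-10-31 23:01 UTC ≤ query < 2022-05-17 11:04 UTC
5·60 + 25 + 435 = 760 min
760 = 0·1440 + 760; 760 = 12·60 + 40 → 12:40, same day
→ 2021-12-01 12:40 QYJ

2021-12-01 12:40 QYJ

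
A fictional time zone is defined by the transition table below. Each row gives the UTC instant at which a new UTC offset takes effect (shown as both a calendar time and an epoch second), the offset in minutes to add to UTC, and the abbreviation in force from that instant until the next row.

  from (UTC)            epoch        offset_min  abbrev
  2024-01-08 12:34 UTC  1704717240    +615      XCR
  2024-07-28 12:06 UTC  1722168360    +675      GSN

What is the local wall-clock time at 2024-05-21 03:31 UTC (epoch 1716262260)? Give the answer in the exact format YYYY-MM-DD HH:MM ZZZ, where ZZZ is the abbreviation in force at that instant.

Query: 2024-05-21 03:31 UTC
Rule 1/2 (XCR, +10:15): 2024-01-08 12:34 UTC ≤ query < 2024-07-28 12:06 UTC
3·60 + 31 + 615 = 826 min
826 = 0·1440 + 826; 826 = 13·60 + 46 → 13:46, same day
→ 2024-05-21 13:46 XCR

2024-05-21 13:46 XCR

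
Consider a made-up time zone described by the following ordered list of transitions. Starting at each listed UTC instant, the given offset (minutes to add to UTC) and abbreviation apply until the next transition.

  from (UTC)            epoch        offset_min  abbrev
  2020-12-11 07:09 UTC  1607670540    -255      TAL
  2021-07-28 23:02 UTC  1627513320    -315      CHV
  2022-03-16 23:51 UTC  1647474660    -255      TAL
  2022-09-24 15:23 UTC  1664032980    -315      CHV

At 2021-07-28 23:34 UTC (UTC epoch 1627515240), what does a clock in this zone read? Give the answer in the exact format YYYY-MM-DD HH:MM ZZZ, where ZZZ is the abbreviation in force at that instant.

2021-07-28 18:19 CHV

Query: 2021-07-28 23:34 UTC
Rule 2/4 (CHV, -05:15): 2021-07-28 23:02 UTC ≤ query < 2022-03-16 23:51 UTC
23·60 + 34 - 315 = 1099 min
1099 = 0·1440 + 1099; 1099 = 18·60 + 19 → 18:19, same day
→ 2021-07-28 18:19 CHV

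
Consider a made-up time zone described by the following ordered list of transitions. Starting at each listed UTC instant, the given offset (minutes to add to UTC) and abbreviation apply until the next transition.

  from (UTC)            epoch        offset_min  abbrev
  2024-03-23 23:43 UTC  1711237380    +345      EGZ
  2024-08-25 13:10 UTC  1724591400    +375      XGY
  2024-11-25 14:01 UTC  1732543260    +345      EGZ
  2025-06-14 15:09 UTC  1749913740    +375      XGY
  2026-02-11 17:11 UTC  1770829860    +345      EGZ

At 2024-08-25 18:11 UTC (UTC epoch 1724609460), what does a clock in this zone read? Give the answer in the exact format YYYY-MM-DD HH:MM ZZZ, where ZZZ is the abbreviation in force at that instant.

2024-08-26 00:26 XGY

Query: 2024-08-25 18:11 UTC
Rule 2/5 (XGY, +06:15): 2024-08-25 13:10 UTC ≤ query < 2024-11-25 14:01 UTC
18·60 + 11 + 375 = 1466 min
1466 = 1·1440 + 26; 26 = 0·60 + 26 → 00:26, 2024-08-25 + 1 day = 2024-08-26
→ 2024-08-26 00:26 XGY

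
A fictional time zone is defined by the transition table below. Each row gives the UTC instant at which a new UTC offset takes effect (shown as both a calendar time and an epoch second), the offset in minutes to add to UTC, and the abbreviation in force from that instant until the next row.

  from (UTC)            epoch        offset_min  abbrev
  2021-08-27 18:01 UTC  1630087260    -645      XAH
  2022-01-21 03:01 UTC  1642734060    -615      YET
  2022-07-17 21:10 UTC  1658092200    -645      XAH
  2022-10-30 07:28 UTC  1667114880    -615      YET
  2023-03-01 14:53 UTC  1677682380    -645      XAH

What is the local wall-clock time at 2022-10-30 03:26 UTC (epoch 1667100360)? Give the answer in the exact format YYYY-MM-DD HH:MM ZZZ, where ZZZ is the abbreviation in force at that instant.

2022-10-29 16:41 XAH

Query: 2022-10-30 03:26 UTC
Rule 3/5 (XAH, -10:45): 2022-07-17 21:10 UTC ≤ query < 2022-10-30 07:28 UTC
3·60 + 26 - 645 = -439 min
-439 = -1·1440 + 1001; 1001 = 16·60 + 41 → 16:41, 2022-10-30 - 1 day = 2022-10-29
→ 2022-10-29 16:41 XAH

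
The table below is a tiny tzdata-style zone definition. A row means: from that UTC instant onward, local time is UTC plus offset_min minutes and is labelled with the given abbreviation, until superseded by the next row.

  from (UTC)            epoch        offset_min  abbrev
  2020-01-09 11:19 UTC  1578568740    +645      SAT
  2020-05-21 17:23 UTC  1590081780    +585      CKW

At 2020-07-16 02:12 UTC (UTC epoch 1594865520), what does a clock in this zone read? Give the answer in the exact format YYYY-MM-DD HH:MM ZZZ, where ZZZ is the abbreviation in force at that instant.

Query: 2020-07-16 02:12 UTC
Rule 2/2 (CKW, +09:45): 2020-05-21 17:23 UTC ≤ query < +∞
2·60 + 12 + 585 = 717 min
717 = 0·1440 + 717; 717 = 11·60 + 57 → 11:57, same day
→ 2020-07-16 11:57 CKW

2020-07-16 11:57 CKW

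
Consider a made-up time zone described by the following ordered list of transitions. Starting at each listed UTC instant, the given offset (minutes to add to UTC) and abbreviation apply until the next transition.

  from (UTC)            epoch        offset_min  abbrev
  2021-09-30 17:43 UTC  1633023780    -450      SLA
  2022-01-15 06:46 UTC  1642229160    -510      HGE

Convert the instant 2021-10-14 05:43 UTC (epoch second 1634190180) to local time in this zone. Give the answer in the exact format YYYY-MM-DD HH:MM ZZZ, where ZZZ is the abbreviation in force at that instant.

Query: 2021-10-14 05:43 UTC
Rule 1/2 (SLA, -07:30): 2021-09-30 17:43 UTC ≤ query < 2022-01-15 06:46 UTC
5·60 + 43 - 450 = -107 min
-107 = -1·1440 + 1333; 1333 = 22·60 + 13 → 22:13, 2021-10-14 - 1 day = 2021-10-13
→ 2021-10-13 22:13 SLA

2021-10-13 22:13 SLA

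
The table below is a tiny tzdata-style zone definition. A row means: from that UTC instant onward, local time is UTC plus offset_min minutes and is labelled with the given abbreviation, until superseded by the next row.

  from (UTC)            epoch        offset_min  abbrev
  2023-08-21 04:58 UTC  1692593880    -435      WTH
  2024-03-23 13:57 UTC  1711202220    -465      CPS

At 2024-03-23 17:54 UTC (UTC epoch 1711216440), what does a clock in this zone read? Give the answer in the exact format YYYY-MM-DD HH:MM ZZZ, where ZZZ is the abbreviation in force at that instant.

Query: 2024-03-23 17:54 UTC
Rule 2/2 (CPS, -07:45): 2024-03-23 13:57 UTC ≤ query < +∞
17·60 + 54 - 465 = 609 min
609 = 0·1440 + 609; 609 = 10·60 + 9 → 10:09, same day
→ 2024-03-23 10:09 CPS

2024-03-23 10:09 CPS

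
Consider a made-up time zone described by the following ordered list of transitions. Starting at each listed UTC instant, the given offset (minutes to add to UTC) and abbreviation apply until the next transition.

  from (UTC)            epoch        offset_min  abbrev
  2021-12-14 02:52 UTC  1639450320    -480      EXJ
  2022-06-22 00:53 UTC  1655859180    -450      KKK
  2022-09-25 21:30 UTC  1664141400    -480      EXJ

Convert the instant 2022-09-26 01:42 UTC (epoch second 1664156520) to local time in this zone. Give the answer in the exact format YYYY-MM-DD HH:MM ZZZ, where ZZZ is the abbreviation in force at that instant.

2022-09-25 17:42 EXJ

Query: 2022-09-26 01:42 UTC
Rule 3/3 (EXJ, -08:00): 2022-09-25 21:30 UTC ≤ query < +∞
1·60 + 42 - 480 = -378 min
-378 = -1·1440 + 1062; 1062 = 17·60 + 42 → 17:42, 2022-09-26 - 1 day = 2022-09-25
→ 2022-09-25 17:42 EXJ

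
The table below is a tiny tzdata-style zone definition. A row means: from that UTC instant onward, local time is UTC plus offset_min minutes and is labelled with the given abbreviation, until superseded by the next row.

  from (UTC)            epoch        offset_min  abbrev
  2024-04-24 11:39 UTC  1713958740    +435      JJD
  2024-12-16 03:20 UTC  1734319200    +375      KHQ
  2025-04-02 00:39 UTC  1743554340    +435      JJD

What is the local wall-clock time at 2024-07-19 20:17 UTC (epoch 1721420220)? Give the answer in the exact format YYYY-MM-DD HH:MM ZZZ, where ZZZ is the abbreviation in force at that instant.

2024-07-20 03:32 JJD

Query: 2024-07-19 20:17 UTC
Rule 1/3 (JJD, +07:15): 2024-04-24 11:39 UTC ≤ query < 2024-12-16 03:20 UTC
20·60 + 17 + 435 = 1652 min
1652 = 1·1440 + 212; 212 = 3·60 + 32 → 03:32, 2024-07-19 + 1 day = 2024-07-20
→ 2024-07-20 03:32 JJD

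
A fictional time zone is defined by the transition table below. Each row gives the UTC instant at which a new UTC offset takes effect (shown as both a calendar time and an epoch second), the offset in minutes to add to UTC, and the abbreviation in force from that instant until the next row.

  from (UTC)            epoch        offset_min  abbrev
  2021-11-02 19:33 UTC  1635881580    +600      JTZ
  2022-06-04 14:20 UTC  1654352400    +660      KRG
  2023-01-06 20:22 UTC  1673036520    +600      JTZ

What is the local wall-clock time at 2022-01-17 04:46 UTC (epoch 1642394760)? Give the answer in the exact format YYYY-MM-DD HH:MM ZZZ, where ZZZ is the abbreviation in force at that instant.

Query: 2022-01-17 04:46 UTC
Rule 1/3 (JTZ, +10:00): 2021-11-02 19:33 UTC ≤ query < 2022-06-04 14:20 UTC
4·60 + 46 + 600 = 886 min
886 = 0·1440 + 886; 886 = 14·60 + 46 → 14:46, same day
→ 2022-01-17 14:46 JTZ

2022-01-17 14:46 JTZ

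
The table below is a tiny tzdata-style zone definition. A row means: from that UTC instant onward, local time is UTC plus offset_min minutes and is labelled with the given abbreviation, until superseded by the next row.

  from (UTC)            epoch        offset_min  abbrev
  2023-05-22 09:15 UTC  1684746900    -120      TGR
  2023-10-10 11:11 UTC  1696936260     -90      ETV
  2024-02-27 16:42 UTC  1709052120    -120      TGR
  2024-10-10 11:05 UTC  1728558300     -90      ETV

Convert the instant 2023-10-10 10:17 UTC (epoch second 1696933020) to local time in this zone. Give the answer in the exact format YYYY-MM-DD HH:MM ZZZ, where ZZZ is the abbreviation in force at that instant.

Query: 2023-10-10 10:17 UTC
Rule 1/4 (TGR, -02:00): 2023-05-22 09:15 UTC ≤ query < 2023-10-10 11:11 UTC
10·60 + 17 - 120 = 497 min
497 = 0·1440 + 497; 497 = 8·60 + 17 → 08:17, same day
→ 2023-10-10 08:17 TGR

2023-10-10 08:17 TGR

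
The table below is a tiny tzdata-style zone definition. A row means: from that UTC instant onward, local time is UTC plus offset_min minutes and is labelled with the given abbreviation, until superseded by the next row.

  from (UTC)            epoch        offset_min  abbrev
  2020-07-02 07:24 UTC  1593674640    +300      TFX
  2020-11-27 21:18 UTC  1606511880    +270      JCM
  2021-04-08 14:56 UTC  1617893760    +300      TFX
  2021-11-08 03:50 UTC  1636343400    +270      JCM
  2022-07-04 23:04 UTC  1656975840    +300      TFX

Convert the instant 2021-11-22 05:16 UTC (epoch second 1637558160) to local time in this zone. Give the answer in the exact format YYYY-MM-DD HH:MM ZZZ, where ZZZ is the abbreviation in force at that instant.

2021-11-22 09:46 JCM

Query: 2021-11-22 05:16 UTC
Rule 4/5 (JCM, +04:30): 2021-11-08 03:50 UTC ≤ query < 2022-07-04 23:04 UTC
5·60 + 16 + 270 = 586 min
586 = 0·1440 + 586; 586 = 9·60 + 46 → 09:46, same day
→ 2021-11-22 09:46 JCM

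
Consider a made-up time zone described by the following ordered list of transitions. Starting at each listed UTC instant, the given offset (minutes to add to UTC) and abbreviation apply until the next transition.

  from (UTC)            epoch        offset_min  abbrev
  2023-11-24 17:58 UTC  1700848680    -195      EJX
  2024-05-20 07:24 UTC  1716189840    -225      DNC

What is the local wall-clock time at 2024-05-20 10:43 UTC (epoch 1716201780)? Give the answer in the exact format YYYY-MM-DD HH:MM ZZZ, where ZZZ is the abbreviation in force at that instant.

Query: 2024-05-20 10:43 UTC
Rule 2/2 (DNC, -03:45): 2024-05-20 07:24 UTC ≤ query < +∞
10·60 + 43 - 225 = 418 min
418 = 0·1440 + 418; 418 = 6·60 + 58 → 06:58, same day
→ 2024-05-20 06:58 DNC

2024-05-20 06:58 DNC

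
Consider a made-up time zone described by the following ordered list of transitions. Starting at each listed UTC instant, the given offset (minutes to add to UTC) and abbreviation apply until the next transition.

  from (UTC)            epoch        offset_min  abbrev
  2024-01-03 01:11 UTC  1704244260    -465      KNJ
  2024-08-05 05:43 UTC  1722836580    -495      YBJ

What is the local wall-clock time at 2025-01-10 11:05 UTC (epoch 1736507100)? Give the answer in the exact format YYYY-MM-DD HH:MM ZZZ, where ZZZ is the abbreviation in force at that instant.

2025-01-10 02:50 YBJ

Query: 2025-01-10 11:05 UTC
Rule 2/2 (YBJ, -08:15): 2024-08-05 05:43 UTC ≤ query < +∞
11·60 + 5 - 495 = 170 min
170 = 0·1440 + 170; 170 = 2·60 + 50 → 02:50, same day
→ 2025-01-10 02:50 YBJ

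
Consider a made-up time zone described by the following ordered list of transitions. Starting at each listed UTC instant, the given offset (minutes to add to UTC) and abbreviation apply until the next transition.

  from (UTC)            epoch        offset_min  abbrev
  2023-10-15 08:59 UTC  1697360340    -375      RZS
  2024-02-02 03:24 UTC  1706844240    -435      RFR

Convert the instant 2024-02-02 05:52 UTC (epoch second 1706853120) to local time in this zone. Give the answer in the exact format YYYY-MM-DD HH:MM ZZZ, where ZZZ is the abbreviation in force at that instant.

Query: 2024-02-02 05:52 UTC
Rule 2/2 (RFR, -07:15): 2024-02-02 03:24 UTC ≤ query < +∞
5·60 + 52 - 435 = -83 min
-83 = -1·1440 + 1357; 1357 = 22·60 + 37 → 22:37, 2024-02-02 - 1 day = 2024-02-01
→ 2024-02-01 22:37 RFR

2024-02-01 22:37 RFR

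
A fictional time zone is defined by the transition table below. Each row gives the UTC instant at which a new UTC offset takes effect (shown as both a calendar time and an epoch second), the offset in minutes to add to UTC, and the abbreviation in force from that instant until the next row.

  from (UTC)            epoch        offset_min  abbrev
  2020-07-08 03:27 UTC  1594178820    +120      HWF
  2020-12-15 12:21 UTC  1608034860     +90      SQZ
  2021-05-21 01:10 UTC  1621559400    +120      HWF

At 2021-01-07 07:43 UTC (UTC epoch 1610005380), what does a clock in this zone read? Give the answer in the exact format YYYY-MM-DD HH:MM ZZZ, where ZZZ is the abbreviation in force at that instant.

Query: 2021-01-07 07:43 UTC
Rule 2/3 (SQZ, +01:30): 2020-12-15 12:21 UTC ≤ query < 2021-05-21 01:10 UTC
7·60 + 43 + 90 = 553 min
553 = 0·1440 + 553; 553 = 9·60 + 13 → 09:13, same day
→ 2021-01-07 09:13 SQZ

2021-01-07 09:13 SQZ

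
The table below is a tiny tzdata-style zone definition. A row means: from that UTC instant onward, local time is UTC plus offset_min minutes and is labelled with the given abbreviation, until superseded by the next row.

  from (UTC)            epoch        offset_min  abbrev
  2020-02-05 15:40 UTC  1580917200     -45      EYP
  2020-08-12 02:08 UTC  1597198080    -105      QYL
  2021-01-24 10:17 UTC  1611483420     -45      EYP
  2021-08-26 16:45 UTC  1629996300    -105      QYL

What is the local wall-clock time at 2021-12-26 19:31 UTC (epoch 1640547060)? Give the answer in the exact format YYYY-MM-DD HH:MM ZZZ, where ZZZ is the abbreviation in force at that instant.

Query: 2021-12-26 19:31 UTC
Rule 4/4 (QYL, -01:45): 2021-08-26 16:45 UTC ≤ query < +∞
19·60 + 31 - 105 = 1066 min
1066 = 0·1440 + 1066; 1066 = 17·60 + 46 → 17:46, same day
→ 2021-12-26 17:46 QYL

2021-12-26 17:46 QYL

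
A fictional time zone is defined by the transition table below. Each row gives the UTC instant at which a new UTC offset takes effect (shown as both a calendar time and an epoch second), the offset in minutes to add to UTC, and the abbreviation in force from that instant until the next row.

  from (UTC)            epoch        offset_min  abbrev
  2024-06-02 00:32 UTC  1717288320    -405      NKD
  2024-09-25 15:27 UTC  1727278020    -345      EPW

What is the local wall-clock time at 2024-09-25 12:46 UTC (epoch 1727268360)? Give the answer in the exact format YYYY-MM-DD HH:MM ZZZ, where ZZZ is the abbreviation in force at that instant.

Query: 2024-09-25 12:46 UTC
Rule 1/2 (NKD, -06:45): 2024-06-02 00:32 UTC ≤ query < 2024-09-25 15:27 UTC
12·60 + 46 - 405 = 361 min
361 = 0·1440 + 361; 361 = 6·60 + 1 → 06:01, same day
→ 2024-09-25 06:01 NKD

2024-09-25 06:01 NKD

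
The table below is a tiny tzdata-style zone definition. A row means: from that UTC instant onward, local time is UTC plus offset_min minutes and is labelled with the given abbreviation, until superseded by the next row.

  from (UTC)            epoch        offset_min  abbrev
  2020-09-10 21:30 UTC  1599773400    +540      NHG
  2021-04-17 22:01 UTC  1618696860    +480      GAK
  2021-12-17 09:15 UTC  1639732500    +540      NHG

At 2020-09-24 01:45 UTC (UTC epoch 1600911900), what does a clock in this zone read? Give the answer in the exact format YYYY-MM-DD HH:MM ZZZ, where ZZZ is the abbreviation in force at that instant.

Query: 2020-09-24 01:45 UTC
Rule 1/3 (NHG, +09:00): 2020-09-10 21:30 UTC ≤ query < 2021-04-17 22:01 UTC
1·60 + 45 + 540 = 645 min
645 = 0·1440 + 645; 645 = 10·60 + 45 → 10:45, same day
→ 2020-09-24 10:45 NHG

2020-09-24 10:45 NHG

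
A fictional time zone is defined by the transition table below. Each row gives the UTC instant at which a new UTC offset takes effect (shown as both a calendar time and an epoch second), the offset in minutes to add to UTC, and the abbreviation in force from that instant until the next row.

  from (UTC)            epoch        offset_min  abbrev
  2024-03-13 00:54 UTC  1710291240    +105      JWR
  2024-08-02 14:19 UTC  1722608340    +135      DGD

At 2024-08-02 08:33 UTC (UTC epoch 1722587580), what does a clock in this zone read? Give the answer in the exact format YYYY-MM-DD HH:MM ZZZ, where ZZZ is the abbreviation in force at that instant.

2024-08-02 10:18 JWR

Query: 2024-08-02 08:33 UTC
Rule 1/2 (JWR, +01:45): 2024-03-13 00:54 UTC ≤ query < 2024-08-02 14:19 UTC
8·60 + 33 + 105 = 618 min
618 = 0·1440 + 618; 618 = 10·60 + 18 → 10:18, same day
→ 2024-08-02 10:18 JWR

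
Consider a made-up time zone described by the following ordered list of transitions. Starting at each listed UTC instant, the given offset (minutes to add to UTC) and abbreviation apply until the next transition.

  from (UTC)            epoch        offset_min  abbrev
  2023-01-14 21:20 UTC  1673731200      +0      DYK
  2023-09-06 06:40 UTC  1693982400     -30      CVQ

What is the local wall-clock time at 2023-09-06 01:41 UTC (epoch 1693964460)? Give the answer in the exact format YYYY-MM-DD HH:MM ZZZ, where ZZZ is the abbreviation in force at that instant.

2023-09-06 01:41 DYK

Query: 2023-09-06 01:41 UTC
Rule 1/2 (DYK, +00:00): 2023-01-14 21:20 UTC ≤ query < 2023-09-06 06:40 UTC
1·60 + 41 + 0 = 101 min
101 = 0·1440 + 101; 101 = 1·60 + 41 → 01:41, same day
→ 2023-09-06 01:41 DYK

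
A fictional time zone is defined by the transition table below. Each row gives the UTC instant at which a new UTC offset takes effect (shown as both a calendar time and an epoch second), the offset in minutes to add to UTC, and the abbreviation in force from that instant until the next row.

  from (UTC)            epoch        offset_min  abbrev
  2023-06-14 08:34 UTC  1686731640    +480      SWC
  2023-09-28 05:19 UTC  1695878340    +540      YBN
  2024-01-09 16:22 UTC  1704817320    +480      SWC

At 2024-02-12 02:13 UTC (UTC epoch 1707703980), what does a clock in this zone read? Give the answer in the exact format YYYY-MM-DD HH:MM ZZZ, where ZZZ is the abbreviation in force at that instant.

Query: 2024-02-12 02:13 UTC
Rule 3/3 (SWC, +08:00): 2024-01-09 16:22 UTC ≤ query < +∞
2·60 + 13 + 480 = 613 min
613 = 0·1440 + 613; 613 = 10·60 + 13 → 10:13, same day
→ 2024-02-12 10:13 SWC

2024-02-12 10:13 SWC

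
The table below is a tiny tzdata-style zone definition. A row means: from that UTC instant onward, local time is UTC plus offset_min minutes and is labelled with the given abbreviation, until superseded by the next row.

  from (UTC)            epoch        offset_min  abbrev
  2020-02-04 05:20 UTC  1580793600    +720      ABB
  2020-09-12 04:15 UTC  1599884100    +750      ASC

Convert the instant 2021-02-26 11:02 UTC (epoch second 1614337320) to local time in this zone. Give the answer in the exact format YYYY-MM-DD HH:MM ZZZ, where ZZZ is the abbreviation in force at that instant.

Query: 2021-02-26 11:02 UTC
Rule 2/2 (ASC, +12:30): 2020-09-12 04:15 UTC ≤ query < +∞
11·60 + 2 + 750 = 1412 min
1412 = 0·1440 + 1412; 1412 = 23·60 + 32 → 23:32, same day
→ 2021-02-26 23:32 ASC

2021-02-26 23:32 ASC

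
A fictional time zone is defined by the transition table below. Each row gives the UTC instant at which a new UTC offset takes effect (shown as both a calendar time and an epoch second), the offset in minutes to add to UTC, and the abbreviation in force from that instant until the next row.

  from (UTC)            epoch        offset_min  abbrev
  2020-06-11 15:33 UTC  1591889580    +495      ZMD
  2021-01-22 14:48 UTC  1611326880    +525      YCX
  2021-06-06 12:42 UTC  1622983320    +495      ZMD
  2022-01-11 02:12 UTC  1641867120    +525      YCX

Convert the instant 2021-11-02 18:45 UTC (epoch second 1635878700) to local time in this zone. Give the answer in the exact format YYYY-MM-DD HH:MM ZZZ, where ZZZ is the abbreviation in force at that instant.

2021-11-03 03:00 ZMD

Query: 2021-11-02 18:45 UTC
Rule 3/4 (ZMD, +08:15): 2021-06-06 12:42 UTC ≤ query < 2022-01-11 02:12 UTC
18·60 + 45 + 495 = 1620 min
1620 = 1·1440 + 180; 180 = 3·60 + 0 → 03:00, 2021-11-02 + 1 day = 2021-11-03
→ 2021-11-03 03:00 ZMD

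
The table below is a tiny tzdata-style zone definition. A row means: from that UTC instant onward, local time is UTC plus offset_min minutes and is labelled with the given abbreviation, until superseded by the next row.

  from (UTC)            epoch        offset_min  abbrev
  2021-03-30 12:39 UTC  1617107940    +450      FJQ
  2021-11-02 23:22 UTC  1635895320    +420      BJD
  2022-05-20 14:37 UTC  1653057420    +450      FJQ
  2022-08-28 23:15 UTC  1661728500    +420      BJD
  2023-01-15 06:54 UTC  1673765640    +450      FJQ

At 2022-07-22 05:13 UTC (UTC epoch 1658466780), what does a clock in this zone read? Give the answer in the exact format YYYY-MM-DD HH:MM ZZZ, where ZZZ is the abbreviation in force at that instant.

Query: 2022-07-22 05:13 UTC
Rule 3/5 (FJQ, +07:30): 2022-05-20 14:37 UTC ≤ query < 2022-08-28 23:15 UTC
5·60 + 13 + 450 = 763 min
763 = 0·1440 + 763; 763 = 12·60 + 43 → 12:43, same day
→ 2022-07-22 12:43 FJQ

2022-07-22 12:43 FJQ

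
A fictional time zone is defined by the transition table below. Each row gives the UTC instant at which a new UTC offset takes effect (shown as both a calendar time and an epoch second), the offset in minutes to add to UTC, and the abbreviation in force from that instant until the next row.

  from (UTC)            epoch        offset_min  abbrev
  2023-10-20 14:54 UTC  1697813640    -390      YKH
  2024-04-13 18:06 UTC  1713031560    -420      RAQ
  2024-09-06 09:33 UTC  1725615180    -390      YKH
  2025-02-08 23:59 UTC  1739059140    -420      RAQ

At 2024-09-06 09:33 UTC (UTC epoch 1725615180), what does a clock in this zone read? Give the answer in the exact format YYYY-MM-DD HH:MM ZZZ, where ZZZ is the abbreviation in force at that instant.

Query: 2024-09-06 09:33 UTC
Rule 3/4 (YKH, -06:30): 2024-09-06 09:33 UTC ≤ query < 2025-02-08 23:59 UTC
9·60 + 33 - 390 = 183 min
183 = 0·1440 + 183; 183 = 3·60 + 3 → 03:03, same day
→ 2024-09-06 03:03 YKH

2024-09-06 03:03 YKH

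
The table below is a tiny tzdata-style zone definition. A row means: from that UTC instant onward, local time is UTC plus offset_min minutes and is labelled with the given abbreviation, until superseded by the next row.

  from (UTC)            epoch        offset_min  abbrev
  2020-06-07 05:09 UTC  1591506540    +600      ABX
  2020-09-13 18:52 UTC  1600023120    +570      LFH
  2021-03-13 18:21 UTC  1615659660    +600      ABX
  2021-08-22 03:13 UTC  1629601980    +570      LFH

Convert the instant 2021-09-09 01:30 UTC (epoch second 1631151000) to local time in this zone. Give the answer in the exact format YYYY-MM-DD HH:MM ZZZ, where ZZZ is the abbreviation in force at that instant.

2021-09-09 11:00 LFH

Query: 2021-09-09 01:30 UTC
Rule 4/4 (LFH, +09:30): 2021-08-22 03:13 UTC ≤ query < +∞
1·60 + 30 + 570 = 660 min
660 = 0·1440 + 660; 660 = 11·60 + 0 → 11:00, same day
→ 2021-09-09 11:00 LFH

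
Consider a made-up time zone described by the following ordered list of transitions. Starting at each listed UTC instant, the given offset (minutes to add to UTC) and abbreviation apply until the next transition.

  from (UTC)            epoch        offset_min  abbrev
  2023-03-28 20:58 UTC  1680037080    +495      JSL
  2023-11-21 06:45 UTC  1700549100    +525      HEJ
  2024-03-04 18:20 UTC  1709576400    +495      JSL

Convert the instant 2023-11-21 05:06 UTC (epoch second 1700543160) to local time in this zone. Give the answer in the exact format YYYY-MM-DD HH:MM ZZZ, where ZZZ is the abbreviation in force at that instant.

Query: 2023-11-21 05:06 UTC
Rule 1/3 (JSL, +08:15): 2023-03-28 20:58 UTC ≤ query < 2023-11-21 06:45 UTC
5·60 + 6 + 495 = 801 min
801 = 0·1440 + 801; 801 = 13·60 + 21 → 13:21, same day
→ 2023-11-21 13:21 JSL

2023-11-21 13:21 JSL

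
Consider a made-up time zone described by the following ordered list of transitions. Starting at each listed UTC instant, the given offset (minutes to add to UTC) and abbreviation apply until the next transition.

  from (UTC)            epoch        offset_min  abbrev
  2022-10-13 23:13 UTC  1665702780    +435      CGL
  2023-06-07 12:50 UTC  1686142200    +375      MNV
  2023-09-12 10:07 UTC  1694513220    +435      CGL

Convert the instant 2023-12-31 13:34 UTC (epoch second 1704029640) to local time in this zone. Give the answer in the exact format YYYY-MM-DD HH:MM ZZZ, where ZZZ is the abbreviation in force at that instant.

2023-12-31 20:49 CGL

Query: 2023-12-31 13:34 UTC
Rule 3/3 (CGL, +07:15): 2023-09-12 10:07 UTC ≤ query < +∞
13·60 + 34 + 435 = 1249 min
1249 = 0·1440 + 1249; 1249 = 20·60 + 49 → 20:49, same day
→ 2023-12-31 20:49 CGL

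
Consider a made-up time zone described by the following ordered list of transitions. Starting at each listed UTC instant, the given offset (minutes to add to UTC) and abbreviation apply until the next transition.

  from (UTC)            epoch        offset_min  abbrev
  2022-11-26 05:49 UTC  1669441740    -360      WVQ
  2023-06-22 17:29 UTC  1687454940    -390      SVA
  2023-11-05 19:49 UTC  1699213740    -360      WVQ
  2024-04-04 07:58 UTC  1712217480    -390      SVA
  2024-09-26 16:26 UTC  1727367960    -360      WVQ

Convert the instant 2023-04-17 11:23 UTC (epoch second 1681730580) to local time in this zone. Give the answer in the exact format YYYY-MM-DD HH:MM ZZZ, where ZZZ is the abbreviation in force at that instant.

2023-04-17 05:23 WVQ

Query: 2023-04-17 11:23 UTC
Rule 1/5 (WVQ, -06:00): 2022-11-26 05:49 UTC ≤ query < 2023-06-22 17:29 UTC
11·60 + 23 - 360 = 323 min
323 = 0·1440 + 323; 323 = 5·60 + 23 → 05:23, same day
→ 2023-04-17 05:23 WVQ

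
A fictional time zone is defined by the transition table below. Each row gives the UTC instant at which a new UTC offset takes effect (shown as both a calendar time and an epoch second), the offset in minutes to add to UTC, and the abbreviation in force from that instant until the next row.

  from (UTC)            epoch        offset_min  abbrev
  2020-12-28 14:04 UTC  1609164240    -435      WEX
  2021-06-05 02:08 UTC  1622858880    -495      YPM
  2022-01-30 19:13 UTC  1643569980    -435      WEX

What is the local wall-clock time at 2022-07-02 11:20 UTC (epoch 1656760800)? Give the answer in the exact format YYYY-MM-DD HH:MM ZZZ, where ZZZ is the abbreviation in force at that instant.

2022-07-02 04:05 WEX

Query: 2022-07-02 11:20 UTC
Rule 3/3 (WEX, -07:15): 2022-01-30 19:13 UTC ≤ query < +∞
11·60 + 20 - 435 = 245 min
245 = 0·1440 + 245; 245 = 4·60 + 5 → 04:05, same day
→ 2022-07-02 04:05 WEX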